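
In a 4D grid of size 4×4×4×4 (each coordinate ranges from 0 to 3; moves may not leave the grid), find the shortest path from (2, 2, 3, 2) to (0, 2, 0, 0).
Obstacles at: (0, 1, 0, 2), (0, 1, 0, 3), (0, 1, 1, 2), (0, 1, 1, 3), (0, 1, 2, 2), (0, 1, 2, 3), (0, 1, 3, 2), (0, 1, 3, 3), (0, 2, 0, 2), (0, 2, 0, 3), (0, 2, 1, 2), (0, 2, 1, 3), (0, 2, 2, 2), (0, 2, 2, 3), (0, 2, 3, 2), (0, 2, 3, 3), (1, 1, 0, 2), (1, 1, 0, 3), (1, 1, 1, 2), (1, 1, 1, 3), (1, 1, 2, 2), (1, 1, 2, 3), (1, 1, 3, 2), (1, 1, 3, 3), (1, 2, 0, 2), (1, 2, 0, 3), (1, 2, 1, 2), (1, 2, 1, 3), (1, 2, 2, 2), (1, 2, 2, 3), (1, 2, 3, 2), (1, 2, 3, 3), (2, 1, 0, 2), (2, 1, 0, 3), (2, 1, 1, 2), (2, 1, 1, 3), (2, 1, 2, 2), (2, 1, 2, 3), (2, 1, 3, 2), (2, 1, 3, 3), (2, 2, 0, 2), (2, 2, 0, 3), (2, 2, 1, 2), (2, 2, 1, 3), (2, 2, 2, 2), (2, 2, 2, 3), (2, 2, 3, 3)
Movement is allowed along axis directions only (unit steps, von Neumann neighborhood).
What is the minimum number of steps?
7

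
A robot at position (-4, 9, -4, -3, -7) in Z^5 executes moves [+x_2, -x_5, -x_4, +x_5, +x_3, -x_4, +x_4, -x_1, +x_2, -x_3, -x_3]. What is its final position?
(-5, 11, -5, -4, -7)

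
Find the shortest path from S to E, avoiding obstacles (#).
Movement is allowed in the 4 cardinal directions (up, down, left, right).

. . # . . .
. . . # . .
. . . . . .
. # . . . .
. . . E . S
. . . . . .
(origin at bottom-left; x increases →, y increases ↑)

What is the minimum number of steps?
2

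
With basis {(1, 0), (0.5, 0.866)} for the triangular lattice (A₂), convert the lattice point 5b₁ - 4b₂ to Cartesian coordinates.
(3, -3.464)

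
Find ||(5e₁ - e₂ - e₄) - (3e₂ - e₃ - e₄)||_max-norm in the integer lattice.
5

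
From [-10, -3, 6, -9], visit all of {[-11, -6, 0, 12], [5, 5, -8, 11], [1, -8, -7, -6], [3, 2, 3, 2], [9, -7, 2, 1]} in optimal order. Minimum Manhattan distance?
134
(one optimal route: (-10, -3, 6, -9) → (-11, -6, 0, 12) → (5, 5, -8, 11) → (3, 2, 3, 2) → (9, -7, 2, 1) → (1, -8, -7, -6))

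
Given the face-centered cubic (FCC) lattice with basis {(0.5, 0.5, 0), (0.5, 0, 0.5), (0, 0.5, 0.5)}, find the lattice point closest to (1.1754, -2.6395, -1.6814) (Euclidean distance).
(1, -2.5, -1.5)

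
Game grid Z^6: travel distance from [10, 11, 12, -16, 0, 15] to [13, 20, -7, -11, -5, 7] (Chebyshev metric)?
19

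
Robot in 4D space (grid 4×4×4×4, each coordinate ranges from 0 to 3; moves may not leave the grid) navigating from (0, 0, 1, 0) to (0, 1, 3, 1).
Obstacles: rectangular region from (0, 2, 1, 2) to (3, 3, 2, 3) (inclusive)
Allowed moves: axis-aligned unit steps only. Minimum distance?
4
(one shortest path: (0, 0, 1, 0) → (0, 1, 1, 0) → (0, 1, 2, 0) → (0, 1, 3, 0) → (0, 1, 3, 1))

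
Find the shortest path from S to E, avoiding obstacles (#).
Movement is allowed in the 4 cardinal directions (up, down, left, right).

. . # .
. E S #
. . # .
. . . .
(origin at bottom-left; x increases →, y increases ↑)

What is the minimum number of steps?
1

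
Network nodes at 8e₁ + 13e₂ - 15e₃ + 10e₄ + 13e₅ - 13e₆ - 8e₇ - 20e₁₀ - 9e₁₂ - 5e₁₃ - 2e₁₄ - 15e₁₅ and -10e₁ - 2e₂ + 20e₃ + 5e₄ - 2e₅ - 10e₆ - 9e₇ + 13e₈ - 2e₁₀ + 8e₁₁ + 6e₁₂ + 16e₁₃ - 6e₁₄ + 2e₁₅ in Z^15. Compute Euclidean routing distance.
59.6825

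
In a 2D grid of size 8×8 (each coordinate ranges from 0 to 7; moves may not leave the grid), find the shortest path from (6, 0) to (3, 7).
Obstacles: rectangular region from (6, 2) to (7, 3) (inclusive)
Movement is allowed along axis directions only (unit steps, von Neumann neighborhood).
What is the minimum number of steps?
10
(one shortest path: (6, 0) → (5, 0) → (4, 0) → (3, 0) → (3, 1) → (3, 2) → (3, 3) → (3, 4) → (3, 5) → (3, 6) → (3, 7))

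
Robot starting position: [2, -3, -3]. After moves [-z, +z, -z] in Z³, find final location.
(2, -3, -4)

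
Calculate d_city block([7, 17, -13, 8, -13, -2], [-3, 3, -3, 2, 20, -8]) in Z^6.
79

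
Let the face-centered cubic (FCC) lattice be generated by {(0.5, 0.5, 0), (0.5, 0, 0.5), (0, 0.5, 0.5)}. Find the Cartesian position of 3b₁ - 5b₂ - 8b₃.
(-1, -2.5, -6.5)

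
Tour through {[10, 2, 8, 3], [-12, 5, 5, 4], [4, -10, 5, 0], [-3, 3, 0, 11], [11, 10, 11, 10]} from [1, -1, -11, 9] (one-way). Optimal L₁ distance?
122
(one optimal route: (1, -1, -11, 9) → (-3, 3, 0, 11) → (-12, 5, 5, 4) → (4, -10, 5, 0) → (10, 2, 8, 3) → (11, 10, 11, 10))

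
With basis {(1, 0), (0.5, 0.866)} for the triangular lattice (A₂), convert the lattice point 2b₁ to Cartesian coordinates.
(2, 0)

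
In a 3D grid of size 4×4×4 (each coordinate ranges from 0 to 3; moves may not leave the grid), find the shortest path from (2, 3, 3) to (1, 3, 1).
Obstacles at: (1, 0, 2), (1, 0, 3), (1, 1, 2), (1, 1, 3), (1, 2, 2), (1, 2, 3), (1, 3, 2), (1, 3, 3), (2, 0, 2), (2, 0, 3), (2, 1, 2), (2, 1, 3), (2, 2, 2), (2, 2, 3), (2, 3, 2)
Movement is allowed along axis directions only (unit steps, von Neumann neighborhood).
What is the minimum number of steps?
5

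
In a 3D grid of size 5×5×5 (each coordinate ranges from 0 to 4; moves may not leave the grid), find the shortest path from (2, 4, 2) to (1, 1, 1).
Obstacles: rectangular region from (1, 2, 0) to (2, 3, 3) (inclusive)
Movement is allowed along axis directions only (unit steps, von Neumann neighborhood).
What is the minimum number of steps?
7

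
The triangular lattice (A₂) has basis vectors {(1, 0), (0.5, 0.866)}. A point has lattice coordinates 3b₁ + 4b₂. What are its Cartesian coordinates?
(5, 3.464)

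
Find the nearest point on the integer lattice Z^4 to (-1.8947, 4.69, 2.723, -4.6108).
(-2, 5, 3, -5)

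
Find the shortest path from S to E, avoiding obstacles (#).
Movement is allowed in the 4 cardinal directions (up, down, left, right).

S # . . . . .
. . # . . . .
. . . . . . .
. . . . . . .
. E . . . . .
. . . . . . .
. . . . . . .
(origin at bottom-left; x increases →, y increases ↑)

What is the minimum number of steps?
5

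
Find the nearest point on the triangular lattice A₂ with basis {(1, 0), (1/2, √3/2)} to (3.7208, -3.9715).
(3.5, -4.33)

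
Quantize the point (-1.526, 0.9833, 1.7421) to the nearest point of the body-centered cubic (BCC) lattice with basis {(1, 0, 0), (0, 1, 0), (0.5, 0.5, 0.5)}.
(-2, 1, 2)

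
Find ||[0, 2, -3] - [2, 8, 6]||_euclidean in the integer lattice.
11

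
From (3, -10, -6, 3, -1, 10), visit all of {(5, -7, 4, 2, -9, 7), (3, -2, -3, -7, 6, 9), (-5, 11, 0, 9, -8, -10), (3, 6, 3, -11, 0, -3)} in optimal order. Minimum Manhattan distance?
154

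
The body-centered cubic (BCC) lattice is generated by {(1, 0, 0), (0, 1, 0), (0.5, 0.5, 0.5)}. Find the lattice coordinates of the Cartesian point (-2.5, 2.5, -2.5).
5b₂ - 5b₃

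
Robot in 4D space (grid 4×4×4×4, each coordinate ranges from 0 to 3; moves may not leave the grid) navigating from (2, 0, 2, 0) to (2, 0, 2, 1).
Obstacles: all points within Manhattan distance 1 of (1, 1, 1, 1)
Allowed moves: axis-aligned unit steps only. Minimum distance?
1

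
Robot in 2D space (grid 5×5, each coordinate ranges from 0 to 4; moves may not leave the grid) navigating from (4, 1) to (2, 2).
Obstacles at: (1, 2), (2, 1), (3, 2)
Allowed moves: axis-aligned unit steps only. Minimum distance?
5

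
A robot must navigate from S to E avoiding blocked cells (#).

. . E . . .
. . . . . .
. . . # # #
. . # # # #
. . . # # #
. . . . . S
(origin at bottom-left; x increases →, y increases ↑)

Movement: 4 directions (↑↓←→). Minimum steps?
10
(one shortest path: (5, 0) → (4, 0) → (3, 0) → (2, 0) → (1, 0) → (1, 1) → (1, 2) → (1, 3) → (2, 3) → (2, 4) → (2, 5))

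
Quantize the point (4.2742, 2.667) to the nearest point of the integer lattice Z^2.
(4, 3)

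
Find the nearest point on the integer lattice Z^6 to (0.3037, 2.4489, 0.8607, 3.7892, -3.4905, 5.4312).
(0, 2, 1, 4, -3, 5)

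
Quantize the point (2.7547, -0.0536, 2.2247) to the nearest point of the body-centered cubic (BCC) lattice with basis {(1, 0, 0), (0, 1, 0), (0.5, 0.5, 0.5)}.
(3, 0, 2)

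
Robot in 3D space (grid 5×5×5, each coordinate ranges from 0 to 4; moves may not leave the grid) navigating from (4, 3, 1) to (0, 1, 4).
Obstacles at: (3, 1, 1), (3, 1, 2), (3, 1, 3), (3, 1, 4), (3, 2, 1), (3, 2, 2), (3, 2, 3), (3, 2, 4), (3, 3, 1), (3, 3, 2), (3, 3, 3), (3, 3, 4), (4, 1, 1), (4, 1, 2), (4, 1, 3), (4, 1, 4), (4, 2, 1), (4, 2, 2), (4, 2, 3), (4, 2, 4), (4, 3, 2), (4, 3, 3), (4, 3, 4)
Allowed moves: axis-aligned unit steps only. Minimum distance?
11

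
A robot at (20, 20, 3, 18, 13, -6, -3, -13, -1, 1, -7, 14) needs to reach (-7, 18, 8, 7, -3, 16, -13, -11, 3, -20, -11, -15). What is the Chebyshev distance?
29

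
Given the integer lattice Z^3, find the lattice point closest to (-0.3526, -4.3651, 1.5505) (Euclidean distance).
(0, -4, 2)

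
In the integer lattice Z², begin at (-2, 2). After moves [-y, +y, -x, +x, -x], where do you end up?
(-3, 2)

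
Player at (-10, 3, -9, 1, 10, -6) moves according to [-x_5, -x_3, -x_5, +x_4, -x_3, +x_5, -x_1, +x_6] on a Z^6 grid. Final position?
(-11, 3, -11, 2, 9, -5)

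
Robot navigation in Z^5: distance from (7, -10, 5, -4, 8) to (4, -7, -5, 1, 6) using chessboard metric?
10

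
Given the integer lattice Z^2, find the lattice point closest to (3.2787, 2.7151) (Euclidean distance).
(3, 3)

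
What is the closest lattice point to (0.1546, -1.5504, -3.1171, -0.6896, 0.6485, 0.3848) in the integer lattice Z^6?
(0, -2, -3, -1, 1, 0)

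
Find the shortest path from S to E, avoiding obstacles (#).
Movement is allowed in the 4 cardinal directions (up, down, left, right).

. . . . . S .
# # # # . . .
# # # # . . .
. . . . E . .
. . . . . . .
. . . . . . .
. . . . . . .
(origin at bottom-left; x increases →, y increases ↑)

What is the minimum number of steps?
4
(one shortest path: (5, 6) → (4, 6) → (4, 5) → (4, 4) → (4, 3))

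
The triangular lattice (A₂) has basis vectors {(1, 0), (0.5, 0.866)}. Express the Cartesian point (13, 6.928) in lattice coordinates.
9b₁ + 8b₂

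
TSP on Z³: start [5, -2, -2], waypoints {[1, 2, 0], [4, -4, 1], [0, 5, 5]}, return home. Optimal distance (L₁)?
42
(one optimal route: (5, -2, -2) → (1, 2, 0) → (0, 5, 5) → (4, -4, 1) → (5, -2, -2))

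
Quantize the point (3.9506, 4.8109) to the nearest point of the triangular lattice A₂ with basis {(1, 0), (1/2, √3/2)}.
(4, 5.196)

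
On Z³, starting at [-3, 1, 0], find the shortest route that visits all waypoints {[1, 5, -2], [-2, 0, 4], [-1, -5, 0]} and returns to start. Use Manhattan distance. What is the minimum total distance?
40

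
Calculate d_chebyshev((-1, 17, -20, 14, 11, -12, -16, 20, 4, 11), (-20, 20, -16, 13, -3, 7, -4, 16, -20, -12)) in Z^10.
24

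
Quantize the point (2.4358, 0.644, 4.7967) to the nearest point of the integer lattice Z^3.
(2, 1, 5)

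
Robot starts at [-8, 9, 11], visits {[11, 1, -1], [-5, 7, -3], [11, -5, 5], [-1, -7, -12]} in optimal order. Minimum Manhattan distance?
86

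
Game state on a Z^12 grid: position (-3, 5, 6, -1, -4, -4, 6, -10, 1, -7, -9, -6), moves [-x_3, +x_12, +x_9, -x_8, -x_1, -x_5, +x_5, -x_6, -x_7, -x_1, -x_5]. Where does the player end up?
(-5, 5, 5, -1, -5, -5, 5, -11, 2, -7, -9, -5)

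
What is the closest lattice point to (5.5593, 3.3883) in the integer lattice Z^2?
(6, 3)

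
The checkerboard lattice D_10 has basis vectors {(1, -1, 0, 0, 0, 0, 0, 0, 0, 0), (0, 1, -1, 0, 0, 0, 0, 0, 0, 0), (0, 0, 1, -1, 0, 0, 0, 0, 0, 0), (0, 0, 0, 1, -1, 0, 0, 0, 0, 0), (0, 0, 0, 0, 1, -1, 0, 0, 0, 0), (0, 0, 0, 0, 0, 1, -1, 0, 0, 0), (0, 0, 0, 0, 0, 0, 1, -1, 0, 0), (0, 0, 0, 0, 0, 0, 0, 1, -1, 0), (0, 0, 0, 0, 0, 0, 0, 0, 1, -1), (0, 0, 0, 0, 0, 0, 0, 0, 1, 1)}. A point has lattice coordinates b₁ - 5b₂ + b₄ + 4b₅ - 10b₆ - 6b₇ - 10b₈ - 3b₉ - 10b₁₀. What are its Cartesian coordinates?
(1, -6, 5, 1, 3, -14, 4, -4, -3, -7)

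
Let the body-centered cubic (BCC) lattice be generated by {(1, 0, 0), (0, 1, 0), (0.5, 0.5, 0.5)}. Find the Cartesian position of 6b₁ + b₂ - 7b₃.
(2.5, -2.5, -3.5)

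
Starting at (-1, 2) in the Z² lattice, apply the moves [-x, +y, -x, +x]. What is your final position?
(-2, 3)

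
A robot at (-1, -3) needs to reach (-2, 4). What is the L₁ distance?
8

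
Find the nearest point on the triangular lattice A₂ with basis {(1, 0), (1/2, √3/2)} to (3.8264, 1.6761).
(4, 1.732)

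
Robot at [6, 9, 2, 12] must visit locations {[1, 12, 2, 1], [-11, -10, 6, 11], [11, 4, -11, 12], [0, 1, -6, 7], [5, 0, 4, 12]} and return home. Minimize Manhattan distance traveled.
160
(one optimal route: (6, 9, 2, 12) → (1, 12, 2, 1) → (0, 1, -6, 7) → (-11, -10, 6, 11) → (5, 0, 4, 12) → (11, 4, -11, 12) → (6, 9, 2, 12))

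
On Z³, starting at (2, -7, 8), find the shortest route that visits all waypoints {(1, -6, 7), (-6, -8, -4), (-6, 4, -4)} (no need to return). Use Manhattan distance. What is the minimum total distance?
35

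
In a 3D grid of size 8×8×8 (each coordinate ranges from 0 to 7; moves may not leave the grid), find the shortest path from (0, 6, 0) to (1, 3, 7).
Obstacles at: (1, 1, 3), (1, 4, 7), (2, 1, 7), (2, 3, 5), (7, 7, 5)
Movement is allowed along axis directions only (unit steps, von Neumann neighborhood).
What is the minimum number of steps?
11
(one shortest path: (0, 6, 0) → (1, 6, 0) → (1, 5, 0) → (1, 4, 0) → (1, 3, 0) → (1, 3, 1) → (1, 3, 2) → (1, 3, 3) → (1, 3, 4) → (1, 3, 5) → (1, 3, 6) → (1, 3, 7))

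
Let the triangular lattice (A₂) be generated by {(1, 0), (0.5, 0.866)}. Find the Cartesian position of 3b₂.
(1.5, 2.598)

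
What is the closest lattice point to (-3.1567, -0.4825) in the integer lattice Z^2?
(-3, 0)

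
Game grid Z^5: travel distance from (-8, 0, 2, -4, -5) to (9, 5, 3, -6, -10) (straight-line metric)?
18.5472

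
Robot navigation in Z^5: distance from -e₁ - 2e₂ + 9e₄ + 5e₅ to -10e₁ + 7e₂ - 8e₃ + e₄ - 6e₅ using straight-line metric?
20.2731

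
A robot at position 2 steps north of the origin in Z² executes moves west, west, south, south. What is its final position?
(-2, 0)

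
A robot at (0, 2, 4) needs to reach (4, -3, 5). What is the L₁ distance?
10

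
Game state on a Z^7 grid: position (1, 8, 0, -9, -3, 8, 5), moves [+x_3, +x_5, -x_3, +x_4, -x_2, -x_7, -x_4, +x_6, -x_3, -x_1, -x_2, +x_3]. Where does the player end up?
(0, 6, 0, -9, -2, 9, 4)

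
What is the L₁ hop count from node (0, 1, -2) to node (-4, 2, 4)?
11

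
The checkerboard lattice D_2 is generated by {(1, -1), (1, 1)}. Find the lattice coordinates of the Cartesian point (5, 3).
b₁ + 4b₂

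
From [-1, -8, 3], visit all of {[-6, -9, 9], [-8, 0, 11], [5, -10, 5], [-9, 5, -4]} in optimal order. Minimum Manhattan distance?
60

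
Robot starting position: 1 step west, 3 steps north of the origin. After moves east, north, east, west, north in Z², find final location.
(0, 5)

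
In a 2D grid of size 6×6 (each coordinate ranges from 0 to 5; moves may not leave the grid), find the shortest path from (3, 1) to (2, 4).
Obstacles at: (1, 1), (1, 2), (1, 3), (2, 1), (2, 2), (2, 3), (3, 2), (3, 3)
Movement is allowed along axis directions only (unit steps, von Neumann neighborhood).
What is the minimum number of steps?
6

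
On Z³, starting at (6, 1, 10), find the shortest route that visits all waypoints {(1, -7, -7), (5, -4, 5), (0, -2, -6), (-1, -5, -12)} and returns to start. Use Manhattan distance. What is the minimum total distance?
74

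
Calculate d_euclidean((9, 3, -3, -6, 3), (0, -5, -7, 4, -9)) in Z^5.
20.1246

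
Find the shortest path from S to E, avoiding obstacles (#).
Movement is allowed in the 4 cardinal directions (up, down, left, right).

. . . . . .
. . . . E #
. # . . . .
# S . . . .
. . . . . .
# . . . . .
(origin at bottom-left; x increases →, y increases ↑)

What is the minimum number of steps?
5
(one shortest path: (1, 2) → (2, 2) → (3, 2) → (4, 2) → (4, 3) → (4, 4))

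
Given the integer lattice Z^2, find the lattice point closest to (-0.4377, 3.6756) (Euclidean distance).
(0, 4)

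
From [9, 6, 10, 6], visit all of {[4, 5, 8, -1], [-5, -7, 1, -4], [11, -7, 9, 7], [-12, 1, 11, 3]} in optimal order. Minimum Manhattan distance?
104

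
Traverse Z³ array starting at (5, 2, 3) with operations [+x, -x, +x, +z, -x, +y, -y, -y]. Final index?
(5, 1, 4)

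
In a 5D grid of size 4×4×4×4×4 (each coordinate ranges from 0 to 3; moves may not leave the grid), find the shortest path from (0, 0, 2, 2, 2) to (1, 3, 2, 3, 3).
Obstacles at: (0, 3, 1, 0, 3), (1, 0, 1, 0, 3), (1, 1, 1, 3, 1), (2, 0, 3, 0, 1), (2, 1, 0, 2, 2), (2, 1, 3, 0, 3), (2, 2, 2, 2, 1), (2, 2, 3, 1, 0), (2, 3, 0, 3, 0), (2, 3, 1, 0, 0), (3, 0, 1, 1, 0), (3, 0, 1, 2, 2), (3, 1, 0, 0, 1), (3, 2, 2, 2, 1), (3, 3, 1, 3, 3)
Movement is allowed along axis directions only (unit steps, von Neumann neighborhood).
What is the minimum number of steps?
6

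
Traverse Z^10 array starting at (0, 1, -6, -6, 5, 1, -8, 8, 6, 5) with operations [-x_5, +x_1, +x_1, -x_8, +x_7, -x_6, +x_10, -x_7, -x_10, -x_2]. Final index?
(2, 0, -6, -6, 4, 0, -8, 7, 6, 5)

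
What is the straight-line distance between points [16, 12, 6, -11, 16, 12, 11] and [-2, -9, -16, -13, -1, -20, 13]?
50.6952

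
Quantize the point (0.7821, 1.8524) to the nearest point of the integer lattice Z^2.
(1, 2)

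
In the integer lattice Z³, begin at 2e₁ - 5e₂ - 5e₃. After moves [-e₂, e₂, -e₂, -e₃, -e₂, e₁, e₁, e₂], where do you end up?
(4, -6, -6)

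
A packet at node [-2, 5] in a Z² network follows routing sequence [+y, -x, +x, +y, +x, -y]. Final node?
(-1, 6)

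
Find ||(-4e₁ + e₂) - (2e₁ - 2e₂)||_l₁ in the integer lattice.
9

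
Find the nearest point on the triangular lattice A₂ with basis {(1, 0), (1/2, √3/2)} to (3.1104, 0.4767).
(3, 0)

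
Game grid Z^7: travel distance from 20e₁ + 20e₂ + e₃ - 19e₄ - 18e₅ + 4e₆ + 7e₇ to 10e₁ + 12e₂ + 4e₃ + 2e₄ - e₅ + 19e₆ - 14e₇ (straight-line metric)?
39.6106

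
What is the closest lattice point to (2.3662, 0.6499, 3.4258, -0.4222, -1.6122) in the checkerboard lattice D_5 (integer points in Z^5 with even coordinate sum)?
(2, 1, 3, 0, -2)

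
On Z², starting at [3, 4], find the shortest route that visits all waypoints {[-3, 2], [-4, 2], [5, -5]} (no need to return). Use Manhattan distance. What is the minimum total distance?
25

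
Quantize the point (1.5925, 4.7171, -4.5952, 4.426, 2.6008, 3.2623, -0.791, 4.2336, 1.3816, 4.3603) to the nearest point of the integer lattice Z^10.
(2, 5, -5, 4, 3, 3, -1, 4, 1, 4)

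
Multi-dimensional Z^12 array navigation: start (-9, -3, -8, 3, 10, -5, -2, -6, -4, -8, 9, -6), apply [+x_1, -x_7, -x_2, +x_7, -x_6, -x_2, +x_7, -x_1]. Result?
(-9, -5, -8, 3, 10, -6, -1, -6, -4, -8, 9, -6)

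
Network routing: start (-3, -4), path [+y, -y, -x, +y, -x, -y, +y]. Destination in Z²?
(-5, -3)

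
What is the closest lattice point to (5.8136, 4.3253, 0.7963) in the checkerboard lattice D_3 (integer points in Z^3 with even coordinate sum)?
(6, 5, 1)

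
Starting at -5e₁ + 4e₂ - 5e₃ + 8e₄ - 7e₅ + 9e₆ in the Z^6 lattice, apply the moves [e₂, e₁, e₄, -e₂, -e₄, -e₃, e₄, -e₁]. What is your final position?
(-5, 4, -6, 9, -7, 9)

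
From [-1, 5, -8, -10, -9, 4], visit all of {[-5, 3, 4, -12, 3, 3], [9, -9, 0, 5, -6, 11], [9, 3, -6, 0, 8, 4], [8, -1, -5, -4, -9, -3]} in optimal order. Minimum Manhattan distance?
149
(one optimal route: (-1, 5, -8, -10, -9, 4) → (-5, 3, 4, -12, 3, 3) → (9, 3, -6, 0, 8, 4) → (8, -1, -5, -4, -9, -3) → (9, -9, 0, 5, -6, 11))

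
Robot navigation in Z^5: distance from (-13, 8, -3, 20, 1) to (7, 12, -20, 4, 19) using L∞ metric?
20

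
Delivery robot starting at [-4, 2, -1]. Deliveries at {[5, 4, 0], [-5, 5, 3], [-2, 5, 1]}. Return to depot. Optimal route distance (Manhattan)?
34
(one optimal route: (-4, 2, -1) → (5, 4, 0) → (-2, 5, 1) → (-5, 5, 3) → (-4, 2, -1))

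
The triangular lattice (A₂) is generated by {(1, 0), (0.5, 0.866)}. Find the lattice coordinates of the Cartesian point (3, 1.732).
2b₁ + 2b₂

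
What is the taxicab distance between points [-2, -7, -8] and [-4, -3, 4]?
18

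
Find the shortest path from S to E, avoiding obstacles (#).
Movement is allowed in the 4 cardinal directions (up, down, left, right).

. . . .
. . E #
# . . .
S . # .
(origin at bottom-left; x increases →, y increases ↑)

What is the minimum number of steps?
4
(one shortest path: (0, 0) → (1, 0) → (1, 1) → (2, 1) → (2, 2))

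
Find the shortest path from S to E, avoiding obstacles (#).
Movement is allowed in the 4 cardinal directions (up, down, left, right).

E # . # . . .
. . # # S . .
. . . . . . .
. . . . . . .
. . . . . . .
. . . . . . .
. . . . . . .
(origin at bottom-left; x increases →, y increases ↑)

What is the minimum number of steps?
7
(one shortest path: (4, 5) → (4, 4) → (3, 4) → (2, 4) → (1, 4) → (0, 4) → (0, 5) → (0, 6))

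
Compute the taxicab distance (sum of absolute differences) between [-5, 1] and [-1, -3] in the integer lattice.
8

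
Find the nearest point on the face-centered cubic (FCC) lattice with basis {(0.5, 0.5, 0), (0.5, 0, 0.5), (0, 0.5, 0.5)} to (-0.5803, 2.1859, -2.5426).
(-0.5, 2, -2.5)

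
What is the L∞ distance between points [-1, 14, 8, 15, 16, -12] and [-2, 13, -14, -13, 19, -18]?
28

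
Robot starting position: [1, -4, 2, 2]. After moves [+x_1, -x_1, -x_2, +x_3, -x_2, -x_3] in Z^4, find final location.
(1, -6, 2, 2)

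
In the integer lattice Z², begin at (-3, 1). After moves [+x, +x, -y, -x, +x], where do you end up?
(-1, 0)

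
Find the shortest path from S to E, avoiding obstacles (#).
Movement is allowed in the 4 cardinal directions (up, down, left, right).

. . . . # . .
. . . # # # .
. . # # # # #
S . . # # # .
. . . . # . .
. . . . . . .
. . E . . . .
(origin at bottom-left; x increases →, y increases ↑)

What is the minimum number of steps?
5
(one shortest path: (0, 3) → (1, 3) → (2, 3) → (2, 2) → (2, 1) → (2, 0))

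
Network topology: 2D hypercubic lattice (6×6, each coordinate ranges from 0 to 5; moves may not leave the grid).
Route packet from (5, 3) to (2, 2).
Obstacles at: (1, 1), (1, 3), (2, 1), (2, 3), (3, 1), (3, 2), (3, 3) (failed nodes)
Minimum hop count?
10
(one shortest path: (5, 3) → (4, 3) → (4, 4) → (3, 4) → (2, 4) → (1, 4) → (0, 4) → (0, 3) → (0, 2) → (1, 2) → (2, 2))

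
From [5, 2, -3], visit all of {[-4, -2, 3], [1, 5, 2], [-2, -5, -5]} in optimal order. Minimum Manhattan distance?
38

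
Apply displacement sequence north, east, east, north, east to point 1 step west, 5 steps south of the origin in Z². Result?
(2, -3)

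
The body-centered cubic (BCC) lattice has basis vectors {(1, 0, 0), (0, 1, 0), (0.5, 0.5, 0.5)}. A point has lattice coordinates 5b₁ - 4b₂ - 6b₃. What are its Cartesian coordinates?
(2, -7, -3)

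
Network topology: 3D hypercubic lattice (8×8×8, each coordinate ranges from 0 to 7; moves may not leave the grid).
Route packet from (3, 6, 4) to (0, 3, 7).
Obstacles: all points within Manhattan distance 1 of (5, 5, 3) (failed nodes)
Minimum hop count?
9
(one shortest path: (3, 6, 4) → (2, 6, 4) → (1, 6, 4) → (0, 6, 4) → (0, 5, 4) → (0, 4, 4) → (0, 3, 4) → (0, 3, 5) → (0, 3, 6) → (0, 3, 7))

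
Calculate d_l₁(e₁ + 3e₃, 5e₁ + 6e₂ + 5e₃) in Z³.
12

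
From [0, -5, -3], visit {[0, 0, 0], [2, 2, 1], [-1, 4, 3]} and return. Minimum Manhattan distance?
36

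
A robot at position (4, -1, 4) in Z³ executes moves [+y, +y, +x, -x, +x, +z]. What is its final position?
(5, 1, 5)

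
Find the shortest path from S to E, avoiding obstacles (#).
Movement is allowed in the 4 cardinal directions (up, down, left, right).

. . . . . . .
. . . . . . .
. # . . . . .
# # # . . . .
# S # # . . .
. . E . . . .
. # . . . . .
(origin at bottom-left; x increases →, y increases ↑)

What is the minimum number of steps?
2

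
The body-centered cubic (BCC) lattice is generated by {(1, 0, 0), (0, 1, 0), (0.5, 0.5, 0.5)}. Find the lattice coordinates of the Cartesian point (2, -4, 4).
-2b₁ - 8b₂ + 8b₃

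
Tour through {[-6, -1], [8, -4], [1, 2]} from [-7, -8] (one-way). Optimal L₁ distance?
31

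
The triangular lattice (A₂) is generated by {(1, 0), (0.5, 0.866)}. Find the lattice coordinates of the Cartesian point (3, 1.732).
2b₁ + 2b₂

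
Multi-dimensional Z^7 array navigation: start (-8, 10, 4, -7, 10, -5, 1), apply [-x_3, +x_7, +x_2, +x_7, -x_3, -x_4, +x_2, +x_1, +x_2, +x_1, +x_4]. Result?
(-6, 13, 2, -7, 10, -5, 3)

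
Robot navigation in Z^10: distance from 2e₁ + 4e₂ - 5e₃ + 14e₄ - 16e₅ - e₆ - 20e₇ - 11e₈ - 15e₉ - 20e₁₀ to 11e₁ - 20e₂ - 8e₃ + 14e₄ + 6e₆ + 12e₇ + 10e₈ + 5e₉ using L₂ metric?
56.8859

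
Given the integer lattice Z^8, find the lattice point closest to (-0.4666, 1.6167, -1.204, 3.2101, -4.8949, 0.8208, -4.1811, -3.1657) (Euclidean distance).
(0, 2, -1, 3, -5, 1, -4, -3)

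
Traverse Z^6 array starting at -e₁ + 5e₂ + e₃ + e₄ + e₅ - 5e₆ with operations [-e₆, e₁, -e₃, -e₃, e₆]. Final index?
(0, 5, -1, 1, 1, -5)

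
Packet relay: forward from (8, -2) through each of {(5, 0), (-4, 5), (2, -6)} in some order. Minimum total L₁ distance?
31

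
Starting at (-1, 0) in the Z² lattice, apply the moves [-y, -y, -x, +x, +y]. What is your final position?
(-1, -1)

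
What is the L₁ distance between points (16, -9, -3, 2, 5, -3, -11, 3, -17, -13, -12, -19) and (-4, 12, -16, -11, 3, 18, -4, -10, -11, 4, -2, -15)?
147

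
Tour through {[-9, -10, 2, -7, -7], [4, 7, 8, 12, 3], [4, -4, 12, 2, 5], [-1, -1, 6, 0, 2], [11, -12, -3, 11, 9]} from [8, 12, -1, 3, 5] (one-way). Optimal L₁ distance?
168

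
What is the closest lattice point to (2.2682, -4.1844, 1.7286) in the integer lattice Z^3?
(2, -4, 2)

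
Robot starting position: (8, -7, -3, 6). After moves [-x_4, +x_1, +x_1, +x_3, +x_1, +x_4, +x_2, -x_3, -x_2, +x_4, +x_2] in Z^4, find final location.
(11, -6, -3, 7)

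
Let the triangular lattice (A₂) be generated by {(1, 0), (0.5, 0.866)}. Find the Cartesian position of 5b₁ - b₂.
(4.5, -0.866)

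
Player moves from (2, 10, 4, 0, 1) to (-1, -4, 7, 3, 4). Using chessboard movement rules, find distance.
14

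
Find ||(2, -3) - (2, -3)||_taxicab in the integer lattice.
0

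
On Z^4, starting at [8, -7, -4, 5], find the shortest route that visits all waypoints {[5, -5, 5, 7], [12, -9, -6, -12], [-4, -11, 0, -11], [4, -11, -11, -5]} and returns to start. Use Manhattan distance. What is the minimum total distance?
126
(one optimal route: (8, -7, -4, 5) → (5, -5, 5, 7) → (-4, -11, 0, -11) → (12, -9, -6, -12) → (4, -11, -11, -5) → (8, -7, -4, 5))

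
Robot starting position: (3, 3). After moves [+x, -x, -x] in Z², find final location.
(2, 3)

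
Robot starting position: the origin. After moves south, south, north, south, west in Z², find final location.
(-1, -2)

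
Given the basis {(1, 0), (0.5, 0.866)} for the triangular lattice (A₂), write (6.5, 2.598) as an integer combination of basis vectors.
5b₁ + 3b₂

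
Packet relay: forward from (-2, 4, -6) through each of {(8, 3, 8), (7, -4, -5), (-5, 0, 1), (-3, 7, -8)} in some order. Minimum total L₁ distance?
67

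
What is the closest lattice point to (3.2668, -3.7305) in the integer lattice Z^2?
(3, -4)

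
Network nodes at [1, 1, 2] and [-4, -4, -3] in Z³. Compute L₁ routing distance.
15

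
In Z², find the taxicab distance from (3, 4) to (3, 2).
2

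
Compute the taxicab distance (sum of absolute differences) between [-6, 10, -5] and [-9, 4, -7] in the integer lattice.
11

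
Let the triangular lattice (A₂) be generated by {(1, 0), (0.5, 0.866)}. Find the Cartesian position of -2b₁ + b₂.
(-1.5, 0.866)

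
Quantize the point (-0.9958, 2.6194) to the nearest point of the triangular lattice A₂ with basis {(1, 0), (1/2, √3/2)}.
(-0.5, 2.598)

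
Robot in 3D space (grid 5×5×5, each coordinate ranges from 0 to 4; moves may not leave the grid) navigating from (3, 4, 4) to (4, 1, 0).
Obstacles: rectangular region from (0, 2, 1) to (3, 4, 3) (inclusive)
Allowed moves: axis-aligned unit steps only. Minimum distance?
8
(one shortest path: (3, 4, 4) → (4, 4, 4) → (4, 3, 4) → (4, 2, 4) → (4, 1, 4) → (4, 1, 3) → (4, 1, 2) → (4, 1, 1) → (4, 1, 0))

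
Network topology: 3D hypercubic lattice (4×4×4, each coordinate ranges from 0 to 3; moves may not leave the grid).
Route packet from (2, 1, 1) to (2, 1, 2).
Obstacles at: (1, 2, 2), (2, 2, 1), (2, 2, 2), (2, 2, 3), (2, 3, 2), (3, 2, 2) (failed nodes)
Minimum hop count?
1
(one shortest path: (2, 1, 1) → (2, 1, 2))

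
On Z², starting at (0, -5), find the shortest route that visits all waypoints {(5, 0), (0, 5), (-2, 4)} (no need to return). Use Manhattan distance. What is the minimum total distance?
23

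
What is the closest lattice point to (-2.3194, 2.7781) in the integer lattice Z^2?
(-2, 3)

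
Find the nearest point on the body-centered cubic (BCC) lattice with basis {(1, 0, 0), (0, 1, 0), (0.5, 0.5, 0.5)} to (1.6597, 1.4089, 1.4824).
(1.5, 1.5, 1.5)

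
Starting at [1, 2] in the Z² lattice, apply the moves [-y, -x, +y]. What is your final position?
(0, 2)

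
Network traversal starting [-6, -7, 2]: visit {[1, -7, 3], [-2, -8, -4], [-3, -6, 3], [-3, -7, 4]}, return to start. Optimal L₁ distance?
34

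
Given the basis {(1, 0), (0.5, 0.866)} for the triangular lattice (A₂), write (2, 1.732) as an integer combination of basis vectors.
b₁ + 2b₂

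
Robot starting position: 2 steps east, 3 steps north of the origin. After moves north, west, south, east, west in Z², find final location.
(1, 3)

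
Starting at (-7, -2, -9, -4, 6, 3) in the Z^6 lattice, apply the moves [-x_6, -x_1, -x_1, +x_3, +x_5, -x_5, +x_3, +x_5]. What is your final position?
(-9, -2, -7, -4, 7, 2)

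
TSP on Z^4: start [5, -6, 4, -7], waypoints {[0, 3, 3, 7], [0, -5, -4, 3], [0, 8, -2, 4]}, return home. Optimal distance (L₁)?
82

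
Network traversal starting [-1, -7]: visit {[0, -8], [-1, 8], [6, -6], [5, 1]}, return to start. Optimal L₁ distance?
46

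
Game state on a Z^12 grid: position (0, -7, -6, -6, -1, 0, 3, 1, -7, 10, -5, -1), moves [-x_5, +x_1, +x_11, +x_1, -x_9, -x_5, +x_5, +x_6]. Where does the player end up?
(2, -7, -6, -6, -2, 1, 3, 1, -8, 10, -4, -1)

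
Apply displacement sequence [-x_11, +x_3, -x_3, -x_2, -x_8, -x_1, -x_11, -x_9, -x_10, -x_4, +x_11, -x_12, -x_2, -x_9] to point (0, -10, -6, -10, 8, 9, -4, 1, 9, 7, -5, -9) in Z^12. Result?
(-1, -12, -6, -11, 8, 9, -4, 0, 7, 6, -6, -10)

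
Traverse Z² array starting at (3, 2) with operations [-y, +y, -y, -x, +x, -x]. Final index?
(2, 1)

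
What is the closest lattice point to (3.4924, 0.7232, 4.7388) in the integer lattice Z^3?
(3, 1, 5)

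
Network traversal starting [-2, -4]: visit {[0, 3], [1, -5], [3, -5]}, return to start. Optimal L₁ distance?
26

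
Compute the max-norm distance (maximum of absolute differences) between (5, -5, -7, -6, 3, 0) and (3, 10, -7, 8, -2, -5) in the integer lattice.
15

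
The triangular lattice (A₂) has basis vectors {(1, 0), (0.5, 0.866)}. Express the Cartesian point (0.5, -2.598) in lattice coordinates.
2b₁ - 3b₂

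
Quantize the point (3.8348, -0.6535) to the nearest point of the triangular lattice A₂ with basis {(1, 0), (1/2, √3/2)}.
(3.5, -0.866)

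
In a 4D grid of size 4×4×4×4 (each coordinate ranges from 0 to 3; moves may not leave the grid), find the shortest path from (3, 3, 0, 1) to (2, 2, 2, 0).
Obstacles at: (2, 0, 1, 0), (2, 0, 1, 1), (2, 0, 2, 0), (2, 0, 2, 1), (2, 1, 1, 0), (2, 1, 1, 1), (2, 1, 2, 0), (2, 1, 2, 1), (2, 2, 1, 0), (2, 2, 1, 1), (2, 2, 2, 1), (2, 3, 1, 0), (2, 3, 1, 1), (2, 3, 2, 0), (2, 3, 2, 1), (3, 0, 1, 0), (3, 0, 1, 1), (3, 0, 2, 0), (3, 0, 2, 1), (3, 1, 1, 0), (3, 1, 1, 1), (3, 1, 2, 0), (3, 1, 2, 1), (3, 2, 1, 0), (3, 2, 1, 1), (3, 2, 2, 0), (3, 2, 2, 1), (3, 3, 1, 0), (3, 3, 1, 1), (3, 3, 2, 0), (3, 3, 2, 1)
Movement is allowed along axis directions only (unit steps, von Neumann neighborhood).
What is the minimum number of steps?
7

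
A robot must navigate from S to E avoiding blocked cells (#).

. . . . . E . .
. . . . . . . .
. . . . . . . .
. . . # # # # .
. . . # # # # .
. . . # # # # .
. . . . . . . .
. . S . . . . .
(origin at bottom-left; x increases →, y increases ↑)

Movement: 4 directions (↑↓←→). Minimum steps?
10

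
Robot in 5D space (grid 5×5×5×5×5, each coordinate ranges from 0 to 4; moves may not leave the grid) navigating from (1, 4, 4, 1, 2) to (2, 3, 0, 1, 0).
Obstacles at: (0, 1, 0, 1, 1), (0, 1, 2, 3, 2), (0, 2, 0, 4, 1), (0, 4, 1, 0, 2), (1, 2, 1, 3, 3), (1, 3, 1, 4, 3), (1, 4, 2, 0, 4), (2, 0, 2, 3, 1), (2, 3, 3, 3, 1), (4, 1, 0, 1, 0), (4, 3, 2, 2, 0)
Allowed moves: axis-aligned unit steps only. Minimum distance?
8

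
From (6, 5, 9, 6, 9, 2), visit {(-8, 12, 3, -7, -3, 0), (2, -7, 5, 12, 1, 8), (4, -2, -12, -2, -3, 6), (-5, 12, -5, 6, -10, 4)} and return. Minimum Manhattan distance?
220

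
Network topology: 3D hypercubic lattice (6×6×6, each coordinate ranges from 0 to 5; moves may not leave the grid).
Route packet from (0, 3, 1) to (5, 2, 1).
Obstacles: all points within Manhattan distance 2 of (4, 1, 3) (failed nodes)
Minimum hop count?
6
(one shortest path: (0, 3, 1) → (1, 3, 1) → (2, 3, 1) → (3, 3, 1) → (4, 3, 1) → (5, 3, 1) → (5, 2, 1))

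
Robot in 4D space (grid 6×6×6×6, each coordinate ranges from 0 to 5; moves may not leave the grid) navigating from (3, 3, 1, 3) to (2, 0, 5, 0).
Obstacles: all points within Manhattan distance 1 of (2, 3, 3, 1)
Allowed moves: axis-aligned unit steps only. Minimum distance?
11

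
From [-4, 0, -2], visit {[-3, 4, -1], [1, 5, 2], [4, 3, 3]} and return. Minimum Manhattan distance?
36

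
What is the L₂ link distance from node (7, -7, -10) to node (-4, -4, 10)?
23.0217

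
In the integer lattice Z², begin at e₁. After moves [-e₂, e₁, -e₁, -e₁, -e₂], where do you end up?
(0, -2)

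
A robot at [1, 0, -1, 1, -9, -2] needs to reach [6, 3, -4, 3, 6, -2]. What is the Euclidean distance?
16.4924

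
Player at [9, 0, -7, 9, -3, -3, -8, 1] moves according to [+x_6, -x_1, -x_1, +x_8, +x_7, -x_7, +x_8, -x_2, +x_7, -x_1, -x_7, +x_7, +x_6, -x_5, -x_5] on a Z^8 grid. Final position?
(6, -1, -7, 9, -5, -1, -7, 3)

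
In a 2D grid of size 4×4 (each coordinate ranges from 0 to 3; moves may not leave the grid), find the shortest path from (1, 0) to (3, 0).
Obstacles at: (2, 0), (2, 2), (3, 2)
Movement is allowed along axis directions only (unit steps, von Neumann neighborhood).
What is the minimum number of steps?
4
(one shortest path: (1, 0) → (1, 1) → (2, 1) → (3, 1) → (3, 0))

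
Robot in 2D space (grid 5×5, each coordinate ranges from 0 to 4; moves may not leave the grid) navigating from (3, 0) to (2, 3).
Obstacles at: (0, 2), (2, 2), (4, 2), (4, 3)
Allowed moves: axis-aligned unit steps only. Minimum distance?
4
(one shortest path: (3, 0) → (3, 1) → (3, 2) → (3, 3) → (2, 3))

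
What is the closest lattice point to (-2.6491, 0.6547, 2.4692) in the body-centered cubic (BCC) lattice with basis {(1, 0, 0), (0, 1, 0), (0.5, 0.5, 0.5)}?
(-2.5, 0.5, 2.5)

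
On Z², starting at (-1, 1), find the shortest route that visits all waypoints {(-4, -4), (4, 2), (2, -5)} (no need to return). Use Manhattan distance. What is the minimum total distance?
22
(one optimal route: (-1, 1) → (4, 2) → (2, -5) → (-4, -4))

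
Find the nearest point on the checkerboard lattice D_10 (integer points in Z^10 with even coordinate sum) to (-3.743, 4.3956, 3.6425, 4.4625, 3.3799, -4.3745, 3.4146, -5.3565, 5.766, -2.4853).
(-4, 4, 4, 4, 3, -4, 3, -5, 6, -3)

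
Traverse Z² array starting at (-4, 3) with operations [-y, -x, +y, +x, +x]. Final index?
(-3, 3)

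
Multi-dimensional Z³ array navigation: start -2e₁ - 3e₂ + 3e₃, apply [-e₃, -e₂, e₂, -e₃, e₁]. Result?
(-1, -3, 1)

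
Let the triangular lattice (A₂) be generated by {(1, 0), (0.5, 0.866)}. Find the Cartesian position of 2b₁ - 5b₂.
(-0.5, -4.33)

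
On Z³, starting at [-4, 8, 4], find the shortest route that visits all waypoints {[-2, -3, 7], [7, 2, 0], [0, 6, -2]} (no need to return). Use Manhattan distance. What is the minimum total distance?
46
(one optimal route: (-4, 8, 4) → (0, 6, -2) → (7, 2, 0) → (-2, -3, 7))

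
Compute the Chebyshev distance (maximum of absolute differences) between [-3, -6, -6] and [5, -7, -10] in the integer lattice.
8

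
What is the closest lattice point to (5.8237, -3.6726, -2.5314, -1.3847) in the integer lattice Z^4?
(6, -4, -3, -1)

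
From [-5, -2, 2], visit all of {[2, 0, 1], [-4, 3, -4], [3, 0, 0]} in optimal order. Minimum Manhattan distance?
26
(one optimal route: (-5, -2, 2) → (2, 0, 1) → (3, 0, 0) → (-4, 3, -4))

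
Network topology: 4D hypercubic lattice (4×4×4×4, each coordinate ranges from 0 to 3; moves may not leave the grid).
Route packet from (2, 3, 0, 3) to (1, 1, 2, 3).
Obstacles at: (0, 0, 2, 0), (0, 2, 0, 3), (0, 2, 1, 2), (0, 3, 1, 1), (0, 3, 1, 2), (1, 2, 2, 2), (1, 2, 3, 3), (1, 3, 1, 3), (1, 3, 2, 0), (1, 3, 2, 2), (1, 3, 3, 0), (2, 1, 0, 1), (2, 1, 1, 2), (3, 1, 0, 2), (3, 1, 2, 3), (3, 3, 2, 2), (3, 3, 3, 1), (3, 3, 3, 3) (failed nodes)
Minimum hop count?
5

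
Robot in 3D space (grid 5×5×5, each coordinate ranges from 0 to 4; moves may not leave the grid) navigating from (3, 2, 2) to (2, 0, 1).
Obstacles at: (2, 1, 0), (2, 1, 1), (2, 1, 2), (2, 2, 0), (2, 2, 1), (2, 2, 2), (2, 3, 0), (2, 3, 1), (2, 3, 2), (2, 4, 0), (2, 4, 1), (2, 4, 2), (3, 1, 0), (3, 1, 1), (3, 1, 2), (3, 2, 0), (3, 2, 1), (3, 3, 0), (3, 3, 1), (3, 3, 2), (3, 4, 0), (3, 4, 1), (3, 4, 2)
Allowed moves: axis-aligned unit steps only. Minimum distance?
6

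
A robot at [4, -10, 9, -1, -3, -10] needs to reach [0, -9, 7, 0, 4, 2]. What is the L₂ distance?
14.6629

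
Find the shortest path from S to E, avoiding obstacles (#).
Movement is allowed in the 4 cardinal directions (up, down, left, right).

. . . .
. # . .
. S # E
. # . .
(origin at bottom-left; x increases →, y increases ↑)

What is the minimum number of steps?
8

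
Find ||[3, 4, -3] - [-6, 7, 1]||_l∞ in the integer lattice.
9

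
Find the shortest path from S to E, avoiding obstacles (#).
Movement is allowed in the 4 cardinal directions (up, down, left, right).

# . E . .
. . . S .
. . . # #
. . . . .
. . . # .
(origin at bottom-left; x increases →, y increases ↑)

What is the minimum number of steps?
2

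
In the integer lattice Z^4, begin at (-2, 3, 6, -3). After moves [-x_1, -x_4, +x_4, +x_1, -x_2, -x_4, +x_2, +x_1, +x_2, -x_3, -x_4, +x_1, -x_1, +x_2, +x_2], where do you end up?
(-1, 6, 5, -5)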